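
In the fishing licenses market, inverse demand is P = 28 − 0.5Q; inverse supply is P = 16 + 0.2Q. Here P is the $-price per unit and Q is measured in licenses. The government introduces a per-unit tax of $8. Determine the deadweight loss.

Competitive equilibrium: 28 − 0.5Q = 16 + 0.2Q → Q* = 17.1429, P* = 19.4286.
With the tax, the buyer price exceeds the seller price by 8: (28 − 0.5Q) − (16 + 0.2Q) = 8 → Q' = 5.7143.
ΔQ = 17.1429 − 5.7143 = 11.4286; the wedge equals the tax, 8.
Welfare loss = ½ × 11.4286 × 8 = $45.71.

$45.71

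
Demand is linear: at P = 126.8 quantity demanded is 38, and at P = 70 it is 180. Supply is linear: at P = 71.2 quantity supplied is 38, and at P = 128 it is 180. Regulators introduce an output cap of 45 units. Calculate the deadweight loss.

Demand slope = (70 − 126.8)/(180 − 38) = −0.4, so P = 142 − 0.4Q.
Supply slope = (128 − 71.2)/(180 − 38) = 0.4, so P = 56 + 0.4Q.
Competitive equilibrium: 142 − 0.4Q = 56 + 0.4Q → Q* = 107.5, P* = 99.
At Q = 45: demand price = 142 − 0.4·45 = 124; supply price = 56 + 0.4·45 = 74.
ΔQ = 107.5 − 45 = 62.5; wedge = 124 − 74 = 50.
DWL = ½ × 62.5 × 50 = 1562.50.

1562.50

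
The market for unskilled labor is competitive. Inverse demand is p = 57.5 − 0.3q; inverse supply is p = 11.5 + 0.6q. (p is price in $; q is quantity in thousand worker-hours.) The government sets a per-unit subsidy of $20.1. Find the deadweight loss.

Competitive equilibrium: 57.5 − 0.3q = 11.5 + 0.6q → q* = 51.1111, p* = 42.1667.
The subsidy lowers effective supply by 20.1: p = 0.6q − 8.6.
New quantity: 57.5 − 0.3q = 0.6q − 8.6 → q' = 73.4444.
Overproduction Δq = 73.4444 − 51.1111 = 22.3333; wedge = subsidy = 20.1.
Deadweight loss = ½ × 22.3333 × 20.1 = $224.45 thousand.

$224.45 thousand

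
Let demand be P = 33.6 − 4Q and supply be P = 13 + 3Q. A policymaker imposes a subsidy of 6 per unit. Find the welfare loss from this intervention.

2.57

Competitive equilibrium: 33.6 − 4Q = 13 + 3Q → Q* = 2.9429, P* = 21.8286.
The subsidy lowers effective supply by 6: P = 7 + 3Q.
New quantity: 33.6 − 4Q = 7 + 3Q → Q' = 3.8.
Overproduction ΔQ = 3.8 − 2.9429 = 0.8571; wedge = subsidy = 6.
Deadweight loss = ½ × 0.8571 × 6 = 2.57.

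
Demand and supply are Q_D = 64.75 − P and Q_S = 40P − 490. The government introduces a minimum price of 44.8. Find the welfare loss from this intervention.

501.11

In inverse form: demand P = 64.75 − Q, supply P = 12.25 + 0.025Q.
Competitive equilibrium: 64.75 − Q = 12.25 + 0.025Q → Q* = 51.2195, P* = 13.5305.
At the floor P = 44.8, quantity demanded = (64.75 − 44.8)/1 = 19.95.
Sellers' marginal cost at Q' = 19.95: 12.25 + 0.025·19.95 = 12.7488.
ΔQ = 51.2195 − 19.95 = 31.2695; wedge = 44.8 − 12.7488 = 32.0512.
Deadweight loss = ½ × 31.2695 × 32.0512 = 501.11.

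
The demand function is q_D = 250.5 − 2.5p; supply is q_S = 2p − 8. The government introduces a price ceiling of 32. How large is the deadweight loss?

1165.36

In inverse form: demand p = 100.2 − 0.4q, supply p = 4 + 0.5q.
Competitive equilibrium: 100.2 − 0.4q = 4 + 0.5q → q* = 106.8889, p* = 57.4444.
At the ceiling p = 32, quantity supplied = (32 − 4)/0.5 = 56.
Willingness to pay at q' = 56: 100.2 − 0.4·56 = 77.8.
Δq = 106.8889 − 56 = 50.8889; wedge = 77.8 − 32 = 45.8.
The triangle = ½ × 50.8889 × 45.8 = 1165.36.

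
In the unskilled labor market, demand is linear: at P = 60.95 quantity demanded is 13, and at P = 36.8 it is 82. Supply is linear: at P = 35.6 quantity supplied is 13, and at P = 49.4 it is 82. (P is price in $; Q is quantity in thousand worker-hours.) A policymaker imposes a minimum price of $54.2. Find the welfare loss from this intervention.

Demand slope = (36.8 − 60.95)/(82 − 13) = −0.35, so P = 65.5 − 0.35Q.
Supply slope = (49.4 − 35.6)/(82 − 13) = 0.2, so P = 33 + 0.2Q.
Competitive equilibrium: 65.5 − 0.35Q = 33 + 0.2Q → Q* = 59.0909, P* = 44.8182.
At the floor P = 54.2, quantity demanded = (65.5 − 54.2)/0.35 = 32.2857.
Sellers' marginal cost at Q' = 32.2857: 33 + 0.2·32.2857 = 39.4571.
ΔQ = 59.0909 − 32.2857 = 26.8052; wedge = 54.2 − 39.4571 = 14.7429.
The triangle = ½ × 26.8052 × 14.7429 = $197.59 thousand.

$197.59 thousand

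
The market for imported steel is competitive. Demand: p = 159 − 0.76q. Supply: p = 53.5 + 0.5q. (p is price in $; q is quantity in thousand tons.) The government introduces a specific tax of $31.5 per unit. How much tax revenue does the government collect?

$1850 thousand

Competitive equilibrium: 159 − 0.76q = 53.5 + 0.5q → q* = 83.7302, p* = 95.3651.
With the tax, the buyer price exceeds the seller price by 31.5: (159 − 0.76q) − (53.5 + 0.5q) = 31.5 → q' = 58.7302.
Tax revenue = 31.5 × 58.7302 = $1850 thousand.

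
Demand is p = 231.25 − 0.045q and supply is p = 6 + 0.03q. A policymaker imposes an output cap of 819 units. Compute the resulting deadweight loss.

178924.20

Competitive equilibrium: 231.25 − 0.045q = 6 + 0.03q → q* = 3003.3333, p* = 96.1.
At q = 819: demand price = 231.25 − 0.045·819 = 194.395; supply price = 6 + 0.03·819 = 30.57.
Δq = 3003.3333 − 819 = 2184.3333; wedge = 194.395 − 30.57 = 163.825.
The triangle = ½ × 2184.3333 × 163.825 = 178924.20.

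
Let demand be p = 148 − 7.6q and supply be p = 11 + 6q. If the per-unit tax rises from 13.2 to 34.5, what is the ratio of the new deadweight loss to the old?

Competitive equilibrium: 148 − 7.6q = 11 + 6q → q* = 10.0735, p* = 71.4412.
For a per-unit tax t: Δq = t/13.6, so DWL = ½·t·(t/13.6) = t²/27.2.
At t = 13.2: DWL = 6.406. At t = 34.5: DWL = 43.759.
Ratio = (34.5/13.2)² = 6.831.

6.831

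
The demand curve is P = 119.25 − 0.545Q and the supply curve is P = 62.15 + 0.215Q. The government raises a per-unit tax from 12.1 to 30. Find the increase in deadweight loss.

495.78

Competitive equilibrium: 119.25 − 0.545Q = 62.15 + 0.215Q → Q* = 75.1316, P* = 78.3033.
For a per-unit tax t: ΔQ = t/0.76, so DWL = ½·t·(t/0.76) = t²/1.52.
At t = 12.1: DWL = 96.322. At t = 30: DWL = 592.105.
Increase = 592.105 − 96.322 = 495.78.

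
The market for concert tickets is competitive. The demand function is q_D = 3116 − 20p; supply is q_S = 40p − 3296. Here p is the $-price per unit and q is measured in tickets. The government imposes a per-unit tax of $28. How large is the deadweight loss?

In inverse form: demand p = 155.8 − 0.05q, supply p = 82.4 + 0.025q.
Competitive equilibrium: 155.8 − 0.05q = 82.4 + 0.025q → q* = 978.6667, p* = 106.8667.
With the tax, the buyer price exceeds the seller price by 28: (155.8 − 0.05q) − (82.4 + 0.025q) = 28 → q' = 605.3333.
Δq = 978.6667 − 605.3333 = 373.3334; the wedge equals the tax, 28.
The triangle = ½ × 373.3334 × 28 = $5226.67.

$5226.67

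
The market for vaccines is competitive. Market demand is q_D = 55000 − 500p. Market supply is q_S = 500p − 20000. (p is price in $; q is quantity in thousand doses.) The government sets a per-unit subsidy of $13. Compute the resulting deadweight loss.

In inverse form: demand p = 110 − 0.002q, supply p = 40 + 0.002q.
Competitive equilibrium: 110 − 0.002q = 40 + 0.002q → q* = 17500, p* = 75.
The subsidy lowers effective supply by 13: p = 27 + 0.002q.
New quantity: 110 − 0.002q = 27 + 0.002q → q' = 20750.
Overproduction Δq = 20750 − 17500 = 3250; wedge = subsidy = 13.
DWL = ½ × 3250 × 13 = $21125 thousand.

$21125 thousand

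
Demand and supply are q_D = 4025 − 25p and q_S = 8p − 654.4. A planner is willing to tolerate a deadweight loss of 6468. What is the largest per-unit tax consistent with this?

In inverse form: demand p = 161 − 0.04q, supply p = 81.8 + 0.125q.
Competitive equilibrium: 161 − 0.04q = 81.8 + 0.125q → q* = 480, p* = 141.8.
A tax t gives Δq = t/0.165 and wedge t, so DWL = t²/0.33.
t²/0.33 = 6468 → t² = 2134.44 → t = 46.2.

46.2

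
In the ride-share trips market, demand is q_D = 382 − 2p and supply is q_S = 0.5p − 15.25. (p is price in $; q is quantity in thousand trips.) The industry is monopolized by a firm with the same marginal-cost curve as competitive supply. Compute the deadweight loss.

In inverse form: demand p = 191 − 0.5q, supply p = 30.5 + 2q.
Competitive equilibrium: 191 − 0.5q = 30.5 + 2q → q* = 64.2, p* = 158.9.
Marginal revenue: MR = 191 − q. Set MR = MC: 191 − q = 30.5 + 2q → q_m = 53.5.
Price p_m = 191 − 0.5·53.5 = 164.25; MC(q_m) = 30.5 + 2·53.5 = 137.5.
Competitive q* = 64.2, so Δq = 10.7; wedge = 164.25 − 137.5 = 26.75.
Welfare loss = ½ × 10.7 × 26.75 = $143.11 thousand.

$143.11 thousand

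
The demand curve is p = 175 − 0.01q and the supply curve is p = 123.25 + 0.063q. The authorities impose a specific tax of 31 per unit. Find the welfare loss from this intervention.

Competitive equilibrium: 175 − 0.01q = 123.25 + 0.063q → q* = 708.9041, p* = 167.911.
With the tax, the buyer price exceeds the seller price by 31: (175 − 0.01q) − (123.25 + 0.063q) = 31 → q' = 284.2466.
Δq = 708.9041 − 284.2466 = 424.6575; the wedge equals the tax, 31.
DWL = ½ × 424.6575 × 31 = 6582.19.

6582.19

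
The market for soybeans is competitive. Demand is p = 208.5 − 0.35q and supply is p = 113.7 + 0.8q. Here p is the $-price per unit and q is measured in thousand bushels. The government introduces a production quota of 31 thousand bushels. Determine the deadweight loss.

Competitive equilibrium: 208.5 − 0.35q = 113.7 + 0.8q → q* = 82.4348, p* = 179.6478.
At q = 31: demand price = 208.5 − 0.35·31 = 197.65; supply price = 113.7 + 0.8·31 = 138.5.
Δq = 82.4348 − 31 = 51.4348; wedge = 197.65 − 138.5 = 59.15.
DWL = ½ × 51.4348 × 59.15 = $1521.18 thousand.

$1521.18 thousand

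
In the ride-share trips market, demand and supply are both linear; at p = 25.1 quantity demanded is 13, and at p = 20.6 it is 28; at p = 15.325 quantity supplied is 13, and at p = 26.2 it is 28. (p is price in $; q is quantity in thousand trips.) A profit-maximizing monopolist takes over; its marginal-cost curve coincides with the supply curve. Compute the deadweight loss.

Demand slope = (20.6 − 25.1)/(28 − 13) = −0.3, so p = 29 − 0.3q.
Supply slope = (26.2 − 15.325)/(28 − 13) = 0.725, so p = 5.9 + 0.725q.
Competitive equilibrium: 29 − 0.3q = 5.9 + 0.725q → q* = 22.5366, p* = 22.239.
Marginal revenue: MR = 29 − 0.6q. Set MR = MC: 29 − 0.6q = 5.9 + 0.725q → q_m = 17.434.
Price p_m = 29 − 0.3·17.434 = 23.7698; MC(q_m) = 5.9 + 0.725·17.434 = 18.5397.
Competitive q* = 22.5366, so Δq = 5.1026; wedge = 23.7698 − 18.5397 = 5.2301.
DWL = ½ × 5.1026 × 5.2301 = $13.34 thousand.

$13.34 thousand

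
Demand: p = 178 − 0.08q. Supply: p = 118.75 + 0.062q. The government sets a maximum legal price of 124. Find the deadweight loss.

Competitive equilibrium: 178 − 0.08q = 118.75 + 0.062q → q* = 417.2535, p* = 144.6197.
At the ceiling p = 124, quantity supplied = (124 − 118.75)/0.062 = 84.6774.
Willingness to pay at q' = 84.6774: 178 − 0.08·84.6774 = 171.2258.
Δq = 417.2535 − 84.6774 = 332.5761; wedge = 171.2258 − 124 = 47.2258.
Deadweight loss = ½ × 332.5761 × 47.2258 = 7853.09.

7853.09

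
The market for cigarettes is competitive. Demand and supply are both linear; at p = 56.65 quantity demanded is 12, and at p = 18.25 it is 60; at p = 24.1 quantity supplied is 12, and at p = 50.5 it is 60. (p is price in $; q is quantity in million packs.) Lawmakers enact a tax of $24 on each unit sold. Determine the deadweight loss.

Demand slope = (18.25 − 56.65)/(60 − 12) = −0.8, so p = 66.25 − 0.8q.
Supply slope = (50.5 − 24.1)/(60 − 12) = 0.55, so p = 17.5 + 0.55q.
Competitive equilibrium: 66.25 − 0.8q = 17.5 + 0.55q → q* = 36.1111, p* = 37.3611.
With the tax, the buyer price exceeds the seller price by 24: (66.25 − 0.8q) − (17.5 + 0.55q) = 24 → q' = 18.3333.
Δq = 36.1111 − 18.3333 = 17.7778; the wedge equals the tax, 24.
The triangle = ½ × 17.7778 × 24 = $213.33 million.

$213.33 million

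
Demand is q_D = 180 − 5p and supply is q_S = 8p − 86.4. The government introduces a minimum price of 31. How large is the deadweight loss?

448.55

In inverse form: demand p = 36 − 0.2q, supply p = 10.8 + 0.125q.
Competitive equilibrium: 36 − 0.2q = 10.8 + 0.125q → q* = 77.5385, p* = 20.4923.
At the floor p = 31, quantity demanded = (36 − 31)/0.2 = 25.
Sellers' marginal cost at q' = 25: 10.8 + 0.125·25 = 13.925.
Δq = 77.5385 − 25 = 52.5385; wedge = 31 − 13.925 = 17.075.
Welfare loss = ½ × 52.5385 × 17.075 = 448.55.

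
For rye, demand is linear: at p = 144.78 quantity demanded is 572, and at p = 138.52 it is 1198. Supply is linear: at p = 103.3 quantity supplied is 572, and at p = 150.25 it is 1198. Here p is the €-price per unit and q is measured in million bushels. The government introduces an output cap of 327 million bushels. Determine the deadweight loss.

€22834.78 million

Demand slope = (138.52 − 144.78)/(1198 − 572) = −0.01, so p = 150.5 − 0.01q.
Supply slope = (150.25 − 103.3)/(1198 − 572) = 0.075, so p = 60.4 + 0.075q.
Competitive equilibrium: 150.5 − 0.01q = 60.4 + 0.075q → q* = 1060, p* = 139.9.
At q = 327: demand price = 150.5 − 0.01·327 = 147.23; supply price = 60.4 + 0.075·327 = 84.925.
Δq = 1060 − 327 = 733; wedge = 147.23 − 84.925 = 62.305.
Deadweight loss = ½ × 733 × 62.305 = €22834.78 million.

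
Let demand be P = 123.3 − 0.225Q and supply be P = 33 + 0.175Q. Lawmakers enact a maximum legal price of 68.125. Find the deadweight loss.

Competitive equilibrium: 123.3 − 0.225Q = 33 + 0.175Q → Q* = 225.75, P* = 72.5063.
At the ceiling P = 68.125, quantity supplied = (68.125 − 33)/0.175 = 200.7143.
Willingness to pay at Q' = 200.7143: 123.3 − 0.225·200.7143 = 78.1393.
ΔQ = 225.75 − 200.7143 = 25.0357; wedge = 78.1393 − 68.125 = 10.0143.
DWL = ½ × 25.0357 × 10.0143 = 125.36.

125.36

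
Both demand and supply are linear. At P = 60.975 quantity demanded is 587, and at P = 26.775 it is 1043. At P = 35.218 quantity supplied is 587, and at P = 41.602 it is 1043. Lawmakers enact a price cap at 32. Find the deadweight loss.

Demand slope = (26.775 − 60.975)/(1043 − 587) = −0.075, so P = 105 − 0.075Q.
Supply slope = (41.602 − 35.218)/(1043 − 587) = 0.014, so P = 27 + 0.014Q.
Competitive equilibrium: 105 − 0.075Q = 27 + 0.014Q → Q* = 876.40449, P* = 39.26966.
At the ceiling P = 32, quantity supplied = (32 − 27)/0.014 = 357.14286.
Willingness to pay at Q' = 357.14286: 105 − 0.075·357.14286 = 78.21429.
ΔQ = 876.40449 − 357.14286 = 519.26163; wedge = 78.21429 − 32 = 46.21429.
DWL = ½ × 519.26163 × 46.21429 = 11998.65.

11998.65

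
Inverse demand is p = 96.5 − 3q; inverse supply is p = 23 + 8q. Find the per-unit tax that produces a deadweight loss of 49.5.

Competitive equilibrium: 96.5 − 3q = 23 + 8q → q* = 6.6818, p* = 76.4545.
A tax t gives Δq = t/11 and wedge t, so DWL = t²/22.
t²/22 = 49.5 → t² = 1089 → t = 33.

33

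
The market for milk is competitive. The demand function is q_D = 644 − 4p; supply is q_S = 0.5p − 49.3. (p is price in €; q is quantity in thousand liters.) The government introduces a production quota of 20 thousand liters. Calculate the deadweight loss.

In inverse form: demand p = 161 − 0.25q, supply p = 98.6 + 2q.
Competitive equilibrium: 161 − 0.25q = 98.6 + 2q → q* = 27.7333, p* = 154.0667.
At q = 20: demand price = 161 − 0.25·20 = 156; supply price = 98.6 + 2·20 = 138.6.
Δq = 27.7333 − 20 = 7.7333; wedge = 156 − 138.6 = 17.4.
Deadweight loss = ½ × 7.7333 × 17.4 = €67.28 thousand.

€67.28 thousand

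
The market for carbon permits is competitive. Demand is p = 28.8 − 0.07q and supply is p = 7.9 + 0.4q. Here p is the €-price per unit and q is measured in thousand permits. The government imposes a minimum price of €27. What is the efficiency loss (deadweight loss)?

Competitive equilibrium: 28.8 − 0.07q = 7.9 + 0.4q → q* = 44.4681, p* = 25.6872.
At the floor p = 27, quantity demanded = (28.8 − 27)/0.07 = 25.7143.
Sellers' marginal cost at q' = 25.7143: 7.9 + 0.4·25.7143 = 18.1857.
Δq = 44.4681 − 25.7143 = 18.7538; wedge = 27 − 18.1857 = 8.8143.
Deadweight loss = ½ × 18.7538 × 8.8143 = €82.65 thousand.

€82.65 thousand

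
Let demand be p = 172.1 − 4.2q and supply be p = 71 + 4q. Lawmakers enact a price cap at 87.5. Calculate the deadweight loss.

Competitive equilibrium: 172.1 − 4.2q = 71 + 4q → q* = 12.3293, p* = 120.3171.
At the ceiling p = 87.5, quantity supplied = (87.5 − 71)/4 = 4.125.
Willingness to pay at q' = 4.125: 172.1 − 4.2·4.125 = 154.775.
Δq = 12.3293 − 4.125 = 8.2043; wedge = 154.775 − 87.5 = 67.275.
Welfare loss = ½ × 8.2043 × 67.275 = 275.97.

275.97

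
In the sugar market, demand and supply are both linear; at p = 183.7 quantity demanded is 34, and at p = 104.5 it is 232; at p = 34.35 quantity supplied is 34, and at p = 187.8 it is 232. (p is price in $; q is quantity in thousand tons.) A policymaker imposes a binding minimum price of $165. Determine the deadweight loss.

Demand slope = (104.5 − 183.7)/(232 − 34) = −0.4, so p = 197.3 − 0.4q.
Supply slope = (187.8 − 34.35)/(232 − 34) = 0.775, so p = 8 + 0.775q.
Competitive equilibrium: 197.3 − 0.4q = 8 + 0.775q → q* = 161.1064, p* = 132.8574.
At the floor p = 165, quantity demanded = (197.3 − 165)/0.4 = 80.75.
Sellers' marginal cost at q' = 80.75: 8 + 0.775·80.75 = 70.5813.
Δq = 161.1064 − 80.75 = 80.3564; wedge = 165 − 70.5813 = 94.4187.
Deadweight loss = ½ × 80.3564 × 94.4187 = $3793.57 thousand.

$3793.57 thousand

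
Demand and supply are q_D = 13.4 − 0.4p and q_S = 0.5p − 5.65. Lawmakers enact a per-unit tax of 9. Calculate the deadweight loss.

In inverse form: demand p = 33.5 − 2.5q, supply p = 11.3 + 2q.
Competitive equilibrium: 33.5 − 2.5q = 11.3 + 2q → q* = 4.9333, p* = 21.1667.
With the tax, the buyer price exceeds the seller price by 9: (33.5 − 2.5q) − (11.3 + 2q) = 9 → q' = 2.9333.
Δq = 4.9333 − 2.9333 = 2; the wedge equals the tax, 9.
The triangle = ½ × 2 × 9 = 9.

9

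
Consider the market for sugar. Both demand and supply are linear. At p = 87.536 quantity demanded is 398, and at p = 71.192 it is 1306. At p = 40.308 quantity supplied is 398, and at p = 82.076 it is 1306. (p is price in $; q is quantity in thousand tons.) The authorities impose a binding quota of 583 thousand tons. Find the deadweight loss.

Demand slope = (71.192 − 87.536)/(1306 − 398) = −0.018, so p = 94.7 − 0.018q.
Supply slope = (82.076 − 40.308)/(1306 − 398) = 0.046, so p = 22 + 0.046q.
Competitive equilibrium: 94.7 − 0.018q = 22 + 0.046q → q* = 1135.9375, p* = 74.2531.
At q = 583: demand price = 94.7 − 0.018·583 = 84.206; supply price = 22 + 0.046·583 = 48.818.
Δq = 1135.9375 − 583 = 552.9375; wedge = 84.206 − 48.818 = 35.388.
The triangle = ½ × 552.9375 × 35.388 = $9783.68 thousand.

$9783.68 thousand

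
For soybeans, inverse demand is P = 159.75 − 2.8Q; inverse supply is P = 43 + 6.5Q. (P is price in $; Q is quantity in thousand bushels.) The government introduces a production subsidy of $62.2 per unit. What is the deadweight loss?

$208 thousand

Competitive equilibrium: 159.75 − 2.8Q = 43 + 6.5Q → Q* = 12.5538, P* = 124.5995.
The subsidy lowers effective supply by 62.2: P = 6.5Q − 19.2.
New quantity: 159.75 − 2.8Q = 6.5Q − 19.2 → Q' = 19.2419.
Overproduction ΔQ = 19.2419 − 12.5538 = 6.6881; wedge = subsidy = 62.2.
Deadweight loss = ½ × 6.6881 × 62.2 = $208 thousand.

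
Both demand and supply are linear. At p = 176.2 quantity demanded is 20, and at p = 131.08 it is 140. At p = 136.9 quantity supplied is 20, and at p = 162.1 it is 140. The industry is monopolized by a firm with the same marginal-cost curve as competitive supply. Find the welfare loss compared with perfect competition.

Demand slope = (131.08 − 176.2)/(140 − 20) = −0.376, so p = 183.72 − 0.376q.
Supply slope = (162.1 − 136.9)/(140 − 20) = 0.21, so p = 132.7 + 0.21q.
Competitive equilibrium: 183.72 − 0.376q = 132.7 + 0.21q → q* = 87.0648, p* = 150.9836.
Marginal revenue: MR = 183.72 − 0.752q. Set MR = MC: 183.72 − 0.752q = 132.7 + 0.21q → q_m = 53.0353.
Price p_m = 183.72 − 0.376·53.0353 = 163.7787; MC(q_m) = 132.7 + 0.21·53.0353 = 143.8374.
Competitive q* = 87.0648, so Δq = 34.0295; wedge = 163.7787 − 143.8374 = 19.9413.
Deadweight loss = ½ × 34.0295 × 19.9413 = 339.30.

339.30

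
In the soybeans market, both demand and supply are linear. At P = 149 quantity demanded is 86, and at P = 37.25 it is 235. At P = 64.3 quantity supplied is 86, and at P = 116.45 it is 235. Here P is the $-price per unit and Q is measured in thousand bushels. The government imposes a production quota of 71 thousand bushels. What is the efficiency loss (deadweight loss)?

Demand slope = (37.25 − 149)/(235 − 86) = −0.75, so P = 213.5 − 0.75Q.
Supply slope = (116.45 − 64.3)/(235 − 86) = 0.35, so P = 34.2 + 0.35Q.
Competitive equilibrium: 213.5 − 0.75Q = 34.2 + 0.35Q → Q* = 163, P* = 91.25.
At Q = 71: demand price = 213.5 − 0.75·71 = 160.25; supply price = 34.2 + 0.35·71 = 59.05.
ΔQ = 163 − 71 = 92; wedge = 160.25 − 59.05 = 101.2.
The triangle = ½ × 92 × 101.2 = $4655.20 thousand.

$4655.20 thousand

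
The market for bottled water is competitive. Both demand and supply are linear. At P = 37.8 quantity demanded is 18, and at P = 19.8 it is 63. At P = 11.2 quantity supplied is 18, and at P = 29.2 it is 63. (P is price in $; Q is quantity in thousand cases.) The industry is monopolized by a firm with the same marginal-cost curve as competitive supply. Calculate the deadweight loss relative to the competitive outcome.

$116.74 thousand

Demand slope = (19.8 − 37.8)/(63 − 18) = −0.4, so P = 45 − 0.4Q.
Supply slope = (29.2 − 11.2)/(63 − 18) = 0.4, so P = 4 + 0.4Q.
Competitive equilibrium: 45 − 0.4Q = 4 + 0.4Q → Q* = 51.25, P* = 24.5.
Marginal revenue: MR = 45 − 0.8Q. Set MR = MC: 45 − 0.8Q = 4 + 0.4Q → Q_m = 34.1667.
Price P_m = 45 − 0.4·34.1667 = 31.3333; MC(Q_m) = 4 + 0.4·34.1667 = 17.6667.
Competitive Q* = 51.25, so ΔQ = 17.0833; wedge = 31.3333 − 17.6667 = 13.6666.
The triangle = ½ × 17.0833 × 13.6666 = $116.74 thousand.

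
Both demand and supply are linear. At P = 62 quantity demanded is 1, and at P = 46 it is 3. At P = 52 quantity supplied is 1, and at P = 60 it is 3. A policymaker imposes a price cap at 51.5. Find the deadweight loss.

5.51

Demand slope = (46 − 62)/(3 − 1) = −8, so P = 70 − 8Q.
Supply slope = (60 − 52)/(3 − 1) = 4, so P = 48 + 4Q.
Competitive equilibrium: 70 − 8Q = 48 + 4Q → Q* = 1.8333, P* = 55.3333.
At the ceiling P = 51.5, quantity supplied = (51.5 − 48)/4 = 0.875.
Willingness to pay at Q' = 0.875: 70 − 8·0.875 = 63.
ΔQ = 1.8333 − 0.875 = 0.9583; wedge = 63 − 51.5 = 11.5.
The triangle = ½ × 0.9583 × 11.5 = 5.51.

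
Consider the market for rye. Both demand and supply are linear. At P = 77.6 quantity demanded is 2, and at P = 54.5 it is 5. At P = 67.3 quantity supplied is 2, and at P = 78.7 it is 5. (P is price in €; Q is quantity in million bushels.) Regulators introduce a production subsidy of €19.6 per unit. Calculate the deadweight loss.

Demand slope = (54.5 − 77.6)/(5 − 2) = −7.7, so P = 93 − 7.7Q.
Supply slope = (78.7 − 67.3)/(5 − 2) = 3.8, so P = 59.7 + 3.8Q.
Competitive equilibrium: 93 − 7.7Q = 59.7 + 3.8Q → Q* = 2.8957, P* = 70.7035.
The subsidy lowers effective supply by 19.6: P = 40.1 + 3.8Q.
New quantity: 93 − 7.7Q = 40.1 + 3.8Q → Q' = 4.6.
Overproduction ΔQ = 4.6 − 2.8957 = 1.7043; wedge = subsidy = 19.6.
DWL = ½ × 1.7043 × 19.6 = €16.70 million.

€16.70 million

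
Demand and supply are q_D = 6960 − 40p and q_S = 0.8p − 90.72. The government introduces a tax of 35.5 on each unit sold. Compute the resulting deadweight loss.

494.22

In inverse form: demand p = 174 − 0.025q, supply p = 113.4 + 1.25q.
Competitive equilibrium: 174 − 0.025q = 113.4 + 1.25q → q* = 47.5294, p* = 172.8118.
With the tax, the buyer price exceeds the seller price by 35.5: (174 − 0.025q) − (113.4 + 1.25q) = 35.5 → q' = 19.6863.
Δq = 47.5294 − 19.6863 = 27.8431; the wedge equals the tax, 35.5.
DWL = ½ × 27.8431 × 35.5 = 494.22.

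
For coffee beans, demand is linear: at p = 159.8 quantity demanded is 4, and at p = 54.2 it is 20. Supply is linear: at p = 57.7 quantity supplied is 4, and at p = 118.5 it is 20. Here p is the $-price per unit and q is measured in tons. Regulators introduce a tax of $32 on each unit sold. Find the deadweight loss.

$49.23

Demand slope = (54.2 − 159.8)/(20 − 4) = −6.6, so p = 186.2 − 6.6q.
Supply slope = (118.5 − 57.7)/(20 − 4) = 3.8, so p = 42.5 + 3.8q.
Competitive equilibrium: 186.2 − 6.6q = 42.5 + 3.8q → q* = 13.8173, p* = 95.0058.
With the tax, the buyer price exceeds the seller price by 32: (186.2 − 6.6q) − (42.5 + 3.8q) = 32 → q' = 10.7404.
Δq = 13.8173 − 10.7404 = 3.0769; the wedge equals the tax, 32.
Deadweight loss = ½ × 3.0769 × 32 = $49.23.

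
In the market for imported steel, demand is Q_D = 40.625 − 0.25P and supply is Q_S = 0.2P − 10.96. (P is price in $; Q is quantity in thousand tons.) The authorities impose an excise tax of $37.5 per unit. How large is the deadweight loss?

$78.125 thousand

In inverse form: demand P = 162.5 − 4Q, supply P = 54.8 + 5Q.
Competitive equilibrium: 162.5 − 4Q = 54.8 + 5Q → Q* = 11.96667, P* = 114.63333.
With the tax, the buyer price exceeds the seller price by 37.5: (162.5 − 4Q) − (54.8 + 5Q) = 37.5 → Q' = 7.8.
ΔQ = 11.96667 − 7.8 = 4.16667; the wedge equals the tax, 37.5.
Welfare loss = ½ × 4.16667 × 37.5 = $78.125 thousand.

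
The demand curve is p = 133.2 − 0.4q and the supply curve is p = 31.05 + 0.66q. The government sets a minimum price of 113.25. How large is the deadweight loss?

1145.64

Competitive equilibrium: 133.2 − 0.4q = 31.05 + 0.66q → q* = 96.3679, p* = 94.6528.
At the floor p = 113.25, quantity demanded = (133.2 − 113.25)/0.4 = 49.875.
Sellers' marginal cost at q' = 49.875: 31.05 + 0.66·49.875 = 63.9675.
Δq = 96.3679 − 49.875 = 46.4929; wedge = 113.25 − 63.9675 = 49.2825.
Welfare loss = ½ × 46.4929 × 49.2825 = 1145.64.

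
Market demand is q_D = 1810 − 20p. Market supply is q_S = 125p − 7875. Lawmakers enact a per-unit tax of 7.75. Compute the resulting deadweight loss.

In inverse form: demand p = 90.5 − 0.05q, supply p = 63 + 0.008q.
Competitive equilibrium: 90.5 − 0.05q = 63 + 0.008q → q* = 474.1379, p* = 66.7931.
With the tax, the buyer price exceeds the seller price by 7.75: (90.5 − 0.05q) − (63 + 0.008q) = 7.75 → q' = 340.5172.
Δq = 474.1379 − 340.5172 = 133.6207; the wedge equals the tax, 7.75.
Deadweight loss = ½ × 133.6207 × 7.75 = 517.78.

517.78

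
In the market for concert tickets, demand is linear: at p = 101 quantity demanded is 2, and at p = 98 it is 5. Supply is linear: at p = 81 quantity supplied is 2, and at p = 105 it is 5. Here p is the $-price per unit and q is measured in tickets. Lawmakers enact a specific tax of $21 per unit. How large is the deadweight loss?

$24.50

Demand slope = (98 − 101)/(5 − 2) = −1, so p = 103 − q.
Supply slope = (105 − 81)/(5 − 2) = 8, so p = 65 + 8q.
Competitive equilibrium: 103 − q = 65 + 8q → q* = 4.2222, p* = 98.7778.
With the tax, the buyer price exceeds the seller price by 21: (103 − q) − (65 + 8q) = 21 → q' = 1.8889.
Δq = 4.2222 − 1.8889 = 2.3333; the wedge equals the tax, 21.
Welfare loss = ½ × 2.3333 × 21 = $24.50.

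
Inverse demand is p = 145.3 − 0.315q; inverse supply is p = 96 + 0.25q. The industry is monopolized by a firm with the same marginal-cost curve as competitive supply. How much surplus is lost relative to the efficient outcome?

Competitive equilibrium: 145.3 − 0.315q = 96 + 0.25q → q* = 87.2566, p* = 117.8142.
Marginal revenue: MR = 145.3 − 0.63q. Set MR = MC: 145.3 − 0.63q = 96 + 0.25q → q_m = 56.0227.
Price p_m = 145.3 − 0.315·56.0227 = 127.6528; MC(q_m) = 96 + 0.25·56.0227 = 110.0057.
Competitive q* = 87.2566, so Δq = 31.2339; wedge = 127.6528 − 110.0057 = 17.6471.
DWL = ½ × 31.2339 × 17.6471 = 275.59.

275.59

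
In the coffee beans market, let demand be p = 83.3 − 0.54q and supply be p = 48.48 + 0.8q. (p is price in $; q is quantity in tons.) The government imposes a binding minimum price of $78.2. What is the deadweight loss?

Competitive equilibrium: 83.3 − 0.54q = 48.48 + 0.8q → q* = 25.9851, p* = 69.2681.
At the floor p = 78.2, quantity demanded = (83.3 − 78.2)/0.54 = 9.4444.
Sellers' marginal cost at q' = 9.4444: 48.48 + 0.8·9.4444 = 56.0355.
Δq = 25.9851 − 9.4444 = 16.5407; wedge = 78.2 − 56.0355 = 22.1645.
Welfare loss = ½ × 16.5407 × 22.1645 = $183.31.

$183.31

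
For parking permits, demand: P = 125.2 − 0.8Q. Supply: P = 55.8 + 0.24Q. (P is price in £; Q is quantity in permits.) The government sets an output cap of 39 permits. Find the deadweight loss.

£399.88

Competitive equilibrium: 125.2 − 0.8Q = 55.8 + 0.24Q → Q* = 66.7308, P* = 71.8154.
At Q = 39: demand price = 125.2 − 0.8·39 = 94; supply price = 55.8 + 0.24·39 = 65.16.
ΔQ = 66.7308 − 39 = 27.7308; wedge = 94 − 65.16 = 28.84.
Welfare loss = ½ × 27.7308 × 28.84 = £399.88.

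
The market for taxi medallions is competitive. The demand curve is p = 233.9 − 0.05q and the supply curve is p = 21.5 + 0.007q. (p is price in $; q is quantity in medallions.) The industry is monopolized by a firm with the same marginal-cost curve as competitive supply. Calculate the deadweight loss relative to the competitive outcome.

Competitive equilibrium: 233.9 − 0.05q = 21.5 + 0.007q → q* = 3726.31579, p* = 47.58421.
Marginal revenue: MR = 233.9 − 0.1q. Set MR = MC: 233.9 − 0.1q = 21.5 + 0.007q → q_m = 1985.04673.
Price p_m = 233.9 − 0.05·1985.04673 = 134.64766; MC(q_m) = 21.5 + 0.007·1985.04673 = 35.39533.
Competitive q* = 3726.31579, so Δq = 1741.26906; wedge = 134.64766 − 35.39533 = 99.25233.
Welfare loss = ½ × 1741.26906 × 99.25233 = $86412.51.

$86412.51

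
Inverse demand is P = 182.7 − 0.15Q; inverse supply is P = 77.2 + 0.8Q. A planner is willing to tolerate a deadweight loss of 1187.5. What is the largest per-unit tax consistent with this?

Competitive equilibrium: 182.7 − 0.15Q = 77.2 + 0.8Q → Q* = 111.0526, P* = 166.0421.
A tax t gives ΔQ = t/0.95 and wedge t, so DWL = t²/1.9.
t²/1.9 = 1187.5 → t² = 2256.25 → t = 47.5.

47.5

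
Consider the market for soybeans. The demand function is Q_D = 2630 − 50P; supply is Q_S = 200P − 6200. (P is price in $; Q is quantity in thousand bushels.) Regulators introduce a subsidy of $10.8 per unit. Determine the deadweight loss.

In inverse form: demand P = 52.6 − 0.02Q, supply P = 31 + 0.005Q.
Competitive equilibrium: 52.6 − 0.02Q = 31 + 0.005Q → Q* = 864, P* = 35.32.
The subsidy lowers effective supply by 10.8: P = 20.2 + 0.005Q.
New quantity: 52.6 − 0.02Q = 20.2 + 0.005Q → Q' = 1296.
Overproduction ΔQ = 1296 − 864 = 432; wedge = subsidy = 10.8.
DWL = ½ × 432 × 10.8 = $2332.80 thousand.

$2332.80 thousand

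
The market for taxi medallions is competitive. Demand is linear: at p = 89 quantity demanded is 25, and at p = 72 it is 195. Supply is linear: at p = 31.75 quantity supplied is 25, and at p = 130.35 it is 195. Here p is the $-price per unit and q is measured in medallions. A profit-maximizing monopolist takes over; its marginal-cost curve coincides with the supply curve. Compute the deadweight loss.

$66.63

Demand slope = (72 − 89)/(195 − 25) = −0.1, so p = 91.5 − 0.1q.
Supply slope = (130.35 − 31.75)/(195 − 25) = 0.58, so p = 17.25 + 0.58q.
Competitive equilibrium: 91.5 − 0.1q = 17.25 + 0.58q → q* = 109.1912, p* = 80.5809.
Marginal revenue: MR = 91.5 − 0.2q. Set MR = MC: 91.5 − 0.2q = 17.25 + 0.58q → q_m = 95.1923.
Price p_m = 91.5 − 0.1·95.1923 = 81.9808; MC(q_m) = 17.25 + 0.58·95.1923 = 72.4615.
Competitive q* = 109.1912, so Δq = 13.9989; wedge = 81.9808 − 72.4615 = 9.5193.
The triangle = ½ × 13.9989 × 9.5193 = $66.63.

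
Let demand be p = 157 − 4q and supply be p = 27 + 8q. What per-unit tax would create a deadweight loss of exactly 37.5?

Competitive equilibrium: 157 − 4q = 27 + 8q → q* = 10.8333, p* = 113.6667.
A tax t gives Δq = t/12 and wedge t, so DWL = t²/24.
t²/24 = 37.5 → t² = 900 → t = 30.

30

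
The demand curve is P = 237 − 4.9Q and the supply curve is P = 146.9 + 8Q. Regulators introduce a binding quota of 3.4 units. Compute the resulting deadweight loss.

Competitive equilibrium: 237 − 4.9Q = 146.9 + 8Q → Q* = 6.9845, P* = 202.776.
At Q = 3.4: demand price = 237 − 4.9·3.4 = 220.34; supply price = 146.9 + 8·3.4 = 174.1.
ΔQ = 6.9845 − 3.4 = 3.5845; wedge = 220.34 − 174.1 = 46.24.
Deadweight loss = ½ × 3.5845 × 46.24 = 82.87.

82.87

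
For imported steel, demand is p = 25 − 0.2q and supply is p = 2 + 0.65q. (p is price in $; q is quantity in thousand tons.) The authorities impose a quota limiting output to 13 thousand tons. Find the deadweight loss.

$84 thousand

Competitive equilibrium: 25 − 0.2q = 2 + 0.65q → q* = 27.0588, p* = 19.5882.
At q = 13: demand price = 25 − 0.2·13 = 22.4; supply price = 2 + 0.65·13 = 10.45.
Δq = 27.0588 − 13 = 14.0588; wedge = 22.4 − 10.45 = 11.95.
Welfare loss = ½ × 14.0588 × 11.95 = $84 thousand.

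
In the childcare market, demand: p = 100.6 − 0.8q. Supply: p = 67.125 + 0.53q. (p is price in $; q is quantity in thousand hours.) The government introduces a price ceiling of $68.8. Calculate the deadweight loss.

$322.12 thousand

Competitive equilibrium: 100.6 − 0.8q = 67.125 + 0.53q → q* = 25.1692, p* = 80.4647.
At the ceiling p = 68.8, quantity supplied = (68.8 − 67.125)/0.53 = 3.1604.
Willingness to pay at q' = 3.1604: 100.6 − 0.8·3.1604 = 98.0717.
Δq = 25.1692 − 3.1604 = 22.0088; wedge = 98.0717 − 68.8 = 29.2717.
Deadweight loss = ½ × 22.0088 × 29.2717 = $322.12 thousand.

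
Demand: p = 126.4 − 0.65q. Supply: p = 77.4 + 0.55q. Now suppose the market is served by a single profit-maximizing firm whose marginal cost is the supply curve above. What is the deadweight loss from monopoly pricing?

Competitive equilibrium: 126.4 − 0.65q = 77.4 + 0.55q → q* = 40.8333, p* = 99.8583.
Marginal revenue: MR = 126.4 − 1.3q. Set MR = MC: 126.4 − 1.3q = 77.4 + 0.55q → q_m = 26.4865.
Price p_m = 126.4 − 0.65·26.4865 = 109.1838; MC(q_m) = 77.4 + 0.55·26.4865 = 91.9676.
Competitive q* = 40.8333, so Δq = 14.3468; wedge = 109.1838 − 91.9676 = 17.2162.
Deadweight loss = ½ × 14.3468 × 17.2162 = 123.50.

123.50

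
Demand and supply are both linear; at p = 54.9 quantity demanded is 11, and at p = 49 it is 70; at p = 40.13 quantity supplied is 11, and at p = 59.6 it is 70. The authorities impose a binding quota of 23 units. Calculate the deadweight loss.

Demand slope = (49 − 54.9)/(70 − 11) = −0.1, so p = 56 − 0.1q.
Supply slope = (59.6 − 40.13)/(70 − 11) = 0.33, so p = 36.5 + 0.33q.
Competitive equilibrium: 56 − 0.1q = 36.5 + 0.33q → q* = 45.3488, p* = 51.4651.
At q = 23: demand price = 56 − 0.1·23 = 53.7; supply price = 36.5 + 0.33·23 = 44.09.
Δq = 45.3488 − 23 = 22.3488; wedge = 53.7 − 44.09 = 9.61.
DWL = ½ × 22.3488 × 9.61 = 107.39.

107.39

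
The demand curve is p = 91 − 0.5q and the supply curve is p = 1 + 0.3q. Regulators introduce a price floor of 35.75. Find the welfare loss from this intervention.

1.60

Competitive equilibrium: 91 − 0.5q = 1 + 0.3q → q* = 112.5, p* = 34.75.
At the floor p = 35.75, quantity demanded = (91 − 35.75)/0.5 = 110.5.
Sellers' marginal cost at q' = 110.5: 1 + 0.3·110.5 = 34.15.
Δq = 112.5 − 110.5 = 2; wedge = 35.75 − 34.15 = 1.6.
Deadweight loss = ½ × 2 × 1.6 = 1.60.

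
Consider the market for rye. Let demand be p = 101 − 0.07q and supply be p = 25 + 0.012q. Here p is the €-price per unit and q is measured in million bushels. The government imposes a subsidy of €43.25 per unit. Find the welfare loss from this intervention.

Competitive equilibrium: 101 − 0.07q = 25 + 0.012q → q* = 926.8293, p* = 36.122.
The subsidy lowers effective supply by 43.25: p = 0.012q − 18.25.
New quantity: 101 − 0.07q = 0.012q − 18.25 → q' = 1454.2683.
Overproduction Δq = 1454.2683 − 926.8293 = 527.439; wedge = subsidy = 43.25.
The triangle = ½ × 527.439 × 43.25 = €11405.87 million.

€11405.87 million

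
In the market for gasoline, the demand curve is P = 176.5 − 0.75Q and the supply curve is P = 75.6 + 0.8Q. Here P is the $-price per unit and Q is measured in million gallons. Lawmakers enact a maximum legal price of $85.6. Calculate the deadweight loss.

$2143.98 million

Competitive equilibrium: 176.5 − 0.75Q = 75.6 + 0.8Q → Q* = 65.0968, P* = 127.6774.
At the ceiling P = 85.6, quantity supplied = (85.6 − 75.6)/0.8 = 12.5.
Willingness to pay at Q' = 12.5: 176.5 − 0.75·12.5 = 167.125.
ΔQ = 65.0968 − 12.5 = 52.5968; wedge = 167.125 − 85.6 = 81.525.
DWL = ½ × 52.5968 × 81.525 = $2143.98 million.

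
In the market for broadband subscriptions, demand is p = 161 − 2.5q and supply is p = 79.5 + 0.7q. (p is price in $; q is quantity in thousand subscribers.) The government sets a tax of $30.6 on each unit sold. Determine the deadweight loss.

Competitive equilibrium: 161 − 2.5q = 79.5 + 0.7q → q* = 25.4688, p* = 97.3281.
With the tax, the buyer price exceeds the seller price by 30.6: (161 − 2.5q) − (79.5 + 0.7q) = 30.6 → q' = 15.9063.
Δq = 25.4688 − 15.9063 = 9.5625; the wedge equals the tax, 30.6.
DWL = ½ × 9.5625 × 30.6 = $146.31 thousand.

$146.31 thousand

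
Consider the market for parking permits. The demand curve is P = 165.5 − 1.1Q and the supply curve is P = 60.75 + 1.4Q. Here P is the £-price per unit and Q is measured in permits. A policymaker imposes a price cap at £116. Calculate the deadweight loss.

Competitive equilibrium: 165.5 − 1.1Q = 60.75 + 1.4Q → Q* = 41.9, P* = 119.41.
At the ceiling P = 116, quantity supplied = (116 − 60.75)/1.4 = 39.4643.
Willingness to pay at Q' = 39.4643: 165.5 − 1.1·39.4643 = 122.0893.
ΔQ = 41.9 − 39.4643 = 2.4357; wedge = 122.0893 − 116 = 6.0893.
Deadweight loss = ½ × 2.4357 × 6.0893 = £7.42.

£7.42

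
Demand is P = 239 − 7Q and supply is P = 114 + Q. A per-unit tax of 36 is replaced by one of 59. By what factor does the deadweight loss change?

Competitive equilibrium: 239 − 7Q = 114 + Q → Q* = 15.625, P* = 129.625.
For a per-unit tax t: ΔQ = t/8, so DWL = ½·t·(t/8) = t²/16.
At t = 36: DWL = 81. At t = 59: DWL = 217.5625.
Ratio = (59/36)² = 2.686.

2.686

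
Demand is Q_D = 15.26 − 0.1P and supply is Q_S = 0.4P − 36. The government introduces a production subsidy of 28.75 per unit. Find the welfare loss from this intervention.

In inverse form: demand P = 152.6 − 10Q, supply P = 90 + 2.5Q.
Competitive equilibrium: 152.6 − 10Q = 90 + 2.5Q → Q* = 5.008, P* = 102.52.
The subsidy lowers effective supply by 28.75: P = 61.25 + 2.5Q.
New quantity: 152.6 − 10Q = 61.25 + 2.5Q → Q' = 7.308.
Overproduction ΔQ = 7.308 − 5.008 = 2.3; wedge = subsidy = 28.75.
DWL = ½ × 2.3 × 28.75 = 33.06.

33.06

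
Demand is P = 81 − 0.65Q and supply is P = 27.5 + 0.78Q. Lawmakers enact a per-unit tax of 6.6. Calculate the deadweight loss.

Competitive equilibrium: 81 − 0.65Q = 27.5 + 0.78Q → Q* = 37.4126, P* = 56.6818.
With the tax, the buyer price exceeds the seller price by 6.6: (81 − 0.65Q) − (27.5 + 0.78Q) = 6.6 → Q' = 32.7972.
ΔQ = 37.4126 − 32.7972 = 4.6154; the wedge equals the tax, 6.6.
Welfare loss = ½ × 4.6154 × 6.6 = 15.23.

15.23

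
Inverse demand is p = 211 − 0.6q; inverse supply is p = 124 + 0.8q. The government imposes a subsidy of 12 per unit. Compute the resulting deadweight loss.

51.43

Competitive equilibrium: 211 − 0.6q = 124 + 0.8q → q* = 62.1429, p* = 173.7143.
The subsidy lowers effective supply by 12: p = 112 + 0.8q.
New quantity: 211 − 0.6q = 112 + 0.8q → q' = 70.7143.
Overproduction Δq = 70.7143 − 62.1429 = 8.5714; wedge = subsidy = 12.
Deadweight loss = ½ × 8.5714 × 12 = 51.43.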